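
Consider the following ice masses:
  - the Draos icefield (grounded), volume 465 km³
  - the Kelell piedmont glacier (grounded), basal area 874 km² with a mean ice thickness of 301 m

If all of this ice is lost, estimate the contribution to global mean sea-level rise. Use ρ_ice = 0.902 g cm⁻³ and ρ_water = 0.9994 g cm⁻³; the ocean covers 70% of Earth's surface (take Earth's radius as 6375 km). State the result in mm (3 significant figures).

Draos: 465 km³ × (902/999.4) = 419.7 km³ of water.
Kelell: ice volume = 874 km² × 301 m = 263.1 km³; 263.1 × (902/999.4) = 237.4 km³ of water.
Total added water ≈ 6.571×10^11 m³ over 3.57×10^14 m² → Δh = 1.84×10^-3 m = 1.84 mm.

≈ 1.84 mm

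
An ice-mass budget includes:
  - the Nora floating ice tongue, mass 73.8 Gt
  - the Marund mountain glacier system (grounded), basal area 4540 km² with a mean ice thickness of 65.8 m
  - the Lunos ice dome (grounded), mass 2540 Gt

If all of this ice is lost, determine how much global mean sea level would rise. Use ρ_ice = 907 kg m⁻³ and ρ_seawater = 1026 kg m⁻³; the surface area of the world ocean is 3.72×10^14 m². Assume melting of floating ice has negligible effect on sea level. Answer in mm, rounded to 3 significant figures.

≈ 7.36 mm

The Nora floating ice tongue is floating and already displaces its own weight of water, so its melt adds essentially nothing to sea level.
Marund: ice volume = 4540 km² × 65.8 m = 298.7 km³; 298.7 × (907/1026) = 264.1 km³ of water.
Lunos: 2540 Gt = 2.540×10^15 kg; dividing by ρ_w = 1026 kg m⁻³ gives 2.476×10^12 m³ of water.
Total added water ≈ 2.740×10^12 m³ over 3.72×10^14 m² → Δh = 7.36×10^-3 m = 7.36 mm.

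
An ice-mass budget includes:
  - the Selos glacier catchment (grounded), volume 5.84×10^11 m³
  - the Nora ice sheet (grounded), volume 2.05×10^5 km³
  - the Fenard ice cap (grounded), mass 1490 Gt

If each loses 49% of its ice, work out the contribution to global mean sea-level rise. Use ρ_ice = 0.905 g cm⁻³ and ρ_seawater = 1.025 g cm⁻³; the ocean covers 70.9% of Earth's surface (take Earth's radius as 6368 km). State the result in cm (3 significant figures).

Selos: 0.49 × 5.84×10^11 m³ × (905/1025) = 2.527×10^11 m³ of water.
Nora: 0.49 × 2.05×10^5 km³ × (905/1025) = 8.869×10^4 km³ of water.
Fenard: 0.49 × 1490 Gt = 7.301×10^14 kg; dividing by ρ_w = 1.025 g cm⁻³ = 1025 kg m⁻³ gives 7.123×10^11 m³ of water.
Total added water ≈ 8.965×10^13 m³ over 3.61×10^14 m² → Δh = 0.248 m = 24.8 cm.

≈ 24.8 cm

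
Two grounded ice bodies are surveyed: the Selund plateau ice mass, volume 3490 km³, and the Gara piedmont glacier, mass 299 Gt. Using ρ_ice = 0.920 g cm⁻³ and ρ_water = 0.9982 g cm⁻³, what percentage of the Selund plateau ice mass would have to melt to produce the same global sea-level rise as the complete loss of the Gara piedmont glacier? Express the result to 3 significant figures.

≈ 9.31 %

Equal sea-level rise means equal mass of meltwater, i.e. equal mass of ice lost.
Ice mass of Gara: 2.990×10^14 kg; ice mass of Selund: 3.211×10^15 kg.
Fraction required = 2.990×10^14 / 3.211×10^15 = 0.0931 → 9.31 %.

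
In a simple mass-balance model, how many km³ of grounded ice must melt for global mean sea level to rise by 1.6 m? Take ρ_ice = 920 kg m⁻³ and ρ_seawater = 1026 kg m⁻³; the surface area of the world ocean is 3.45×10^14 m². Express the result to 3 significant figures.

≈ 6.16×10^5 km³

Required water volume = Δh × A = 1.6 m × 3.45×10^14 m² = 5.520×10^14 m³ = 5.520×10^5 km³.
Ice volume = water volume × ρ_w/ρ_ice = 5.520×10^5 × 1026/920 = 6.16×10^5 km³.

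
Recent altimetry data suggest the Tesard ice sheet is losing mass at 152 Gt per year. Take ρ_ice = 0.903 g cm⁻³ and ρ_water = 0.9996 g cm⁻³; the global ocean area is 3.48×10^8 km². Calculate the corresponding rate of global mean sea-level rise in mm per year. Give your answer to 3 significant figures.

≈ 0.437 mm/yr

ρ_w = 0.9996 g cm⁻³ = 999.6 kg m⁻³. Annual water volume added = 152 Gt / ρ_w = 1.520×10^14 kg / 999.6 kg m⁻³ = 1.521×10^11 m³.
Δh per year = 1.521×10^11 / 3.48×10^14 = 4.37×10^-4 m = 0.437 mm.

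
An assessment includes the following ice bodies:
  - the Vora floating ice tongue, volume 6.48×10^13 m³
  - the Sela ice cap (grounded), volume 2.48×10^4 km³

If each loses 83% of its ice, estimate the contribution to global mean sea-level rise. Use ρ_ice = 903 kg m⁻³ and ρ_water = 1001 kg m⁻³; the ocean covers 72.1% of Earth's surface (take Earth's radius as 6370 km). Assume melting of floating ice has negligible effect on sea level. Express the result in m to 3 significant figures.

≈ 0.0505 m

The Vora floating ice tongue is floating and already displaces its own weight of water, so its melt adds essentially nothing to sea level.
Sela: 0.83 × 2.48×10^4 km³ × (903/1001) = 1.857×10^4 km³ of water.
Total added water ≈ 1.857×10^13 m³ over 3.68×10^14 m² → Δh = 0.0505 m.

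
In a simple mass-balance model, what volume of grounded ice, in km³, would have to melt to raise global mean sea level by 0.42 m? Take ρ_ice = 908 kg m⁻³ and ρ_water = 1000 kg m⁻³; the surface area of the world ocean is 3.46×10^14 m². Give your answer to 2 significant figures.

Required water volume = Δh × A = 0.42 m × 3.46×10^14 m² = 1.453×10^14 m³ = 1.453×10^5 km³.
Ice volume = water volume × ρ_w/ρ_ice = 1.453×10^5 × 1000/908 = 1.6×10^5 km³.

≈ 1.6×10^5 km³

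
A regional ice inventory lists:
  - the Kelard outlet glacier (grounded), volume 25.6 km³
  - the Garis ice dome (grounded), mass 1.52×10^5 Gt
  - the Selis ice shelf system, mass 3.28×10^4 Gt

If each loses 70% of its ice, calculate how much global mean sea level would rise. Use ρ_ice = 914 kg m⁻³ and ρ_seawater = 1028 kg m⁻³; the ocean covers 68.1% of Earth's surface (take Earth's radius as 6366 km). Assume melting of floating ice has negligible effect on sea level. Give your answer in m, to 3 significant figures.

≈ 0.298 m

Kelard: 0.7 × 25.6 km³ × (914/1028) = 15.93 km³ of water.
Garis: 0.7 × 1.52×10^5 Gt = 1.064×10^17 kg; dividing by ρ_w = 1028 kg m⁻³ gives 1.035×10^14 m³ of water.
The Selis ice shelf system is floating and already displaces its own weight of water, so its melt adds essentially nothing to sea level.
Total added water ≈ 1.035×10^14 m³ over 3.47×10^14 m² → Δh = 0.298 m.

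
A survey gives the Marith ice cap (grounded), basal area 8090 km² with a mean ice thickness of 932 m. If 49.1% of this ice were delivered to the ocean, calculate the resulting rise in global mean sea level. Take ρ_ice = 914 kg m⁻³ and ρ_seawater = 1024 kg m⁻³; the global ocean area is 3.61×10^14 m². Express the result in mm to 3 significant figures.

≈ 9.15 mm

Marith: ice volume = 8090 km² × 932 m = 7540 km³; 0.491 × 7540 × (914/1024) = 3304 km³ of water.
Spread over 3.61×10^14 m² of ocean, Δh = 3.304×10^12 / 3.61×10^14 = 9.15×10^-3 m = 9.15 mm.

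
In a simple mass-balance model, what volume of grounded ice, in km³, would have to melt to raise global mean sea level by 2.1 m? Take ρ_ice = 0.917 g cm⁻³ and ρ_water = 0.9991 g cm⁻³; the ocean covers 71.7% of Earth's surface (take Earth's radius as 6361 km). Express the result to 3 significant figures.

Required water volume = Δh × A = 2.1 m × 3.65×10^14 m² = 7.656×10^14 m³ = 7.656×10^5 km³.
Ice volume = water volume × ρ_w/ρ_ice = 7.656×10^5 × 999.1/917 = 8.34×10^5 km³.

≈ 8.34×10^5 km³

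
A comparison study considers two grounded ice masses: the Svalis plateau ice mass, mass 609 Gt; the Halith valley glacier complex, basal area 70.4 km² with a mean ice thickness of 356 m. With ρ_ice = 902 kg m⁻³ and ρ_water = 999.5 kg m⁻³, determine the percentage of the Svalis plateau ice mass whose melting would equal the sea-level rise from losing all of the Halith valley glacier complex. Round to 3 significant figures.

≈ 3.71 %

Equal sea-level rise means equal mass of meltwater, i.e. equal mass of ice lost.
Ice mass of Halith: 2.261×10^13 kg; ice mass of Svalis: 6.090×10^14 kg.
Fraction required = 2.261×10^13 / 6.090×10^14 = 0.0371 → 3.71 %.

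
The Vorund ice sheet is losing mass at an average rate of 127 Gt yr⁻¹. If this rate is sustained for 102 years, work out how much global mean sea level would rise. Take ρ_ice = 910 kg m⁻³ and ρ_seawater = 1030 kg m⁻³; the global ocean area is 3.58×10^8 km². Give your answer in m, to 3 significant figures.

Total mass lost = 127 Gt/yr × 102 yr = 1.295×10^4 Gt = 1.295×10^16 kg.
ρ_w = 1030 kg m⁻³, so water volume = 1.295×10^16 / 1030 = 1.258×10^13 m³.
Δh = 1.258×10^13 / 3.58×10^14 = 0.0351 m.

≈ 0.0351 m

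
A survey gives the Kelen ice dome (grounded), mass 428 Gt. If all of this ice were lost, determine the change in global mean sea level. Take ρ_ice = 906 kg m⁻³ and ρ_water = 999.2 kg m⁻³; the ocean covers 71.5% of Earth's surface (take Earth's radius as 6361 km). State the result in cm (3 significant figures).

≈ 0.118 cm

Kelen: 428 Gt = 4.280×10^14 kg; dividing by ρ_w = 999.2 kg m⁻³ gives 4.283×10^11 m³ of water.
Spread over 3.64×10^14 m² of ocean, Δh = 4.283×10^11 / 3.64×10^14 = 1.18×10^-3 m = 0.118 cm.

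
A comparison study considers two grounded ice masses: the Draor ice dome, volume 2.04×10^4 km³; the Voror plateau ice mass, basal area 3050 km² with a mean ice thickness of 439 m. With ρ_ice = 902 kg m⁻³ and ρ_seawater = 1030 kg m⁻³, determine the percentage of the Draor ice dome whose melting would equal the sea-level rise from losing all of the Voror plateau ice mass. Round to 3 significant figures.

≈ 6.56 %

Equal sea-level rise means equal mass of meltwater, i.e. equal mass of ice lost.
Ice mass of Voror: 1.208×10^15 kg; ice mass of Draor: 1.840×10^16 kg.
Fraction required = 1.208×10^15 / 1.840×10^16 = 0.0656 → 6.56 %.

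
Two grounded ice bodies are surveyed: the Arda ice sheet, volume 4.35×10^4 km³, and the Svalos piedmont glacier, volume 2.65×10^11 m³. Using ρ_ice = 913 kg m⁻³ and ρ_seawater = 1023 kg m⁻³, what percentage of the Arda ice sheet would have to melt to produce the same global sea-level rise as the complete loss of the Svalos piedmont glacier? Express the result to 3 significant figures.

≈ 0.609 %

Equal sea-level rise means equal mass of meltwater, i.e. equal mass of ice lost.
Ice mass of Svalos: 2.419×10^14 kg; ice mass of Arda: 3.972×10^16 kg.
Fraction required = 2.419×10^14 / 3.972×10^16 = 6.09×10^-3 → 0.609 %.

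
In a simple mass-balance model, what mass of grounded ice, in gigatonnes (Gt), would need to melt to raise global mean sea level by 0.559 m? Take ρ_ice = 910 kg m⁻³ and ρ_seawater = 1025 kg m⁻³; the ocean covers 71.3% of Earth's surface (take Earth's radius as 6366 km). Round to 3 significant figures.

Required water volume = Δh × A = 0.559 m × 3.63×10^14 m² = 2.030×10^14 m³.
ρ_w = 1025 kg m⁻³, so the mass of water = 2.030×10^14 m³ × 1025 kg m⁻³ = 2.081×10^17 kg = 2.08×10^5 Gt (and the same mass of ice, by conservation).

≈ 2.08×10^5 Gt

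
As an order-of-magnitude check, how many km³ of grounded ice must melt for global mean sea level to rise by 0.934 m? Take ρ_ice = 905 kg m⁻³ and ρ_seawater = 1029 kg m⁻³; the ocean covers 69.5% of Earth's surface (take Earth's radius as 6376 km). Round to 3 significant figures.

Required water volume = Δh × A = 0.934 m × 3.55×10^14 m² = 3.316×10^14 m³ = 3.316×10^5 km³.
Ice volume = water volume × ρ_w/ρ_ice = 3.316×10^5 × 1029/905 = 3.77×10^5 km³.

≈ 3.77×10^5 km³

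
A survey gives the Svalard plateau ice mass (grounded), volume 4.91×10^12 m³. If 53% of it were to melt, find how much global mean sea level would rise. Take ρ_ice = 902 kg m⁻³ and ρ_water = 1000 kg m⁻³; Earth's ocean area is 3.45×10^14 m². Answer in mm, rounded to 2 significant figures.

Svalard: 0.53 × 4.91×10^12 m³ × (902/1000) = 2.347×10^12 m³ of water.
Spread over 3.45×10^14 m² of ocean, Δh = 2.347×10^12 / 3.45×10^14 = 6.80×10^-3 m = 6.8 mm.

≈ 6.8 mm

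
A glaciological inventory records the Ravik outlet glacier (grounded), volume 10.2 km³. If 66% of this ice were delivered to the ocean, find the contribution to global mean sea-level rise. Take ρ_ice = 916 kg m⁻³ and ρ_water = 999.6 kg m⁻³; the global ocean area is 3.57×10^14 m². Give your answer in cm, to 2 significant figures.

Ravik: 0.66 × 10.2 km³ × (916/999.6) = 6.169 km³ of water.
Spread over 3.57×10^14 m² of ocean, Δh = 6.169×10^9 / 3.57×10^14 = 1.73×10^-5 m = 1.7×10^-3 cm.

≈ 1.7×10^-3 cm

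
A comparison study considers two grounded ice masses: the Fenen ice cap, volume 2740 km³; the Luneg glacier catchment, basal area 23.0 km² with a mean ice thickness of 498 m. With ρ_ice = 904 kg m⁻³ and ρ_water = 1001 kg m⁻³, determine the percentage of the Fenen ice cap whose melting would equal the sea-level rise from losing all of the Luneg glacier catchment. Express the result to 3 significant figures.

Equal sea-level rise means equal mass of meltwater, i.e. equal mass of ice lost.
Ice mass of Luneg: 1.035×10^13 kg; ice mass of Fenen: 2.477×10^15 kg.
Fraction required = 1.035×10^13 / 2.477×10^15 = 4.18×10^-3 → 0.418 %.

≈ 0.418 %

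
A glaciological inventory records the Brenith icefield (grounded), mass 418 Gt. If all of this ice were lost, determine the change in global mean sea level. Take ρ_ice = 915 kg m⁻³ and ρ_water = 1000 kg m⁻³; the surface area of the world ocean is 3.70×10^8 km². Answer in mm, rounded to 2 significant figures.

Brenith: 418 Gt = 4.180×10^14 kg; dividing by ρ_w = 1000 kg m⁻³ gives 4.180×10^11 m³ of water.
Spread over 3.70×10^14 m² of ocean, Δh = 4.180×10^11 / 3.70×10^14 = 1.13×10^-3 m = 1.1 mm.

≈ 1.1 mm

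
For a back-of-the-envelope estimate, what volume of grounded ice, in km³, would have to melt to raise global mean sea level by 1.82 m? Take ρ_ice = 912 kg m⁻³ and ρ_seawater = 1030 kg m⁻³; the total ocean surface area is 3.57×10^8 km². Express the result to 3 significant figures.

Required water volume = Δh × A = 1.82 m × 3.57×10^14 m² = 6.497×10^14 m³ = 6.497×10^5 km³.
Ice volume = water volume × ρ_w/ρ_ice = 6.497×10^5 × 1030/912 = 7.34×10^5 km³.

≈ 7.34×10^5 km³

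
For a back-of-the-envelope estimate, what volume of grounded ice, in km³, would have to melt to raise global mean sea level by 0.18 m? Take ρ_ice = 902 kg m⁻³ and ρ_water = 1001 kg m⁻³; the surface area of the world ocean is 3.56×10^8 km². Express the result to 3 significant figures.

Required water volume = Δh × A = 0.18 m × 3.56×10^14 m² = 6.408×10^13 m³ = 6.408×10^4 km³.
Ice volume = water volume × ρ_w/ρ_ice = 6.408×10^4 × 1001/902 = 7.11×10^4 km³.

≈ 7.11×10^4 km³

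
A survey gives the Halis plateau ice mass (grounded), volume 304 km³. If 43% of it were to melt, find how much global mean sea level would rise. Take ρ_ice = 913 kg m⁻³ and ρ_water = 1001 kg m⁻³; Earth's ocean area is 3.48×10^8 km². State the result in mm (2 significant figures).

Halis: 0.43 × 304 km³ × (913/1001) = 119.2 km³ of water.
Spread over 3.48×10^14 m² of ocean, Δh = 1.192×10^11 / 3.48×10^14 = 3.43×10^-4 m = 0.34 mm.

≈ 0.34 mm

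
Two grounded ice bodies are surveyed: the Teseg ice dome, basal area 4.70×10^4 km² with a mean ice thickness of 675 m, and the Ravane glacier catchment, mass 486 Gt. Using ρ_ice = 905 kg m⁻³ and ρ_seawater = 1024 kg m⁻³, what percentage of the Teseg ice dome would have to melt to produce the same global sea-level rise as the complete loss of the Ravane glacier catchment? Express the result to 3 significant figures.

Equal sea-level rise means equal mass of meltwater, i.e. equal mass of ice lost.
Ice mass of Ravane: 4.860×10^14 kg; ice mass of Teseg: 2.871×10^16 kg.
Fraction required = 4.860×10^14 / 2.871×10^16 = 0.0169 → 1.69 %.

≈ 1.69 %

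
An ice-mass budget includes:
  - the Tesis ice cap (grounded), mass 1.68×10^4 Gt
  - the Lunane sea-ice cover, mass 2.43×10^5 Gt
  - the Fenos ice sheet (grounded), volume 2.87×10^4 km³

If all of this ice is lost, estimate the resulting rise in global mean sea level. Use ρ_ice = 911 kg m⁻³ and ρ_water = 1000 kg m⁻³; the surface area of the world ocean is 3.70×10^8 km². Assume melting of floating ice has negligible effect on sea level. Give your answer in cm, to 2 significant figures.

Tesis: 1.68×10^4 Gt = 1.680×10^16 kg; dividing by ρ_w = 1000 kg m⁻³ gives 1.680×10^13 m³ of water.
The Lunane sea-ice cover is floating and already displaces its own weight of water, so its melt adds essentially nothing to sea level.
Fenos: 2.87×10^4 km³ × (911/1000) = 2.615×10^4 km³ of water.
Total added water ≈ 4.295×10^13 m³ over 3.70×10^14 m² → Δh = 0.116 m = 12 cm.

≈ 12 cm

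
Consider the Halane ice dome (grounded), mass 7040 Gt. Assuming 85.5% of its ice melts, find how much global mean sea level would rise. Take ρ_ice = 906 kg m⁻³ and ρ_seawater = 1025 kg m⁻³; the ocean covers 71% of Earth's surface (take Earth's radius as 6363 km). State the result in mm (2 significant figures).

≈ 16 mm

Halane: 0.855 × 7040 Gt = 6.019×10^15 kg; dividing by ρ_w = 1025 kg m⁻³ gives 5.872×10^12 m³ of water.
Spread over 3.61×10^14 m² of ocean, Δh = 5.872×10^12 / 3.61×10^14 = 0.0163 m = 16 mm.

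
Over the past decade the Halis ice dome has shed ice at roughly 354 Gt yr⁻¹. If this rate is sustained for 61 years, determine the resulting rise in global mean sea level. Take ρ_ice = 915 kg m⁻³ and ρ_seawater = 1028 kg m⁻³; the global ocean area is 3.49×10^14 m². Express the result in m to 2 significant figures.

Total mass lost = 354 Gt/yr × 61 yr = 2.159×10^4 Gt = 2.159×10^16 kg.
ρ_w = 1028 kg m⁻³, so water volume = 2.159×10^16 / 1028 = 2.101×10^13 m³.
Δh = 2.101×10^13 / 3.49×10^14 = 0.0602 m.

≈ 0.060 m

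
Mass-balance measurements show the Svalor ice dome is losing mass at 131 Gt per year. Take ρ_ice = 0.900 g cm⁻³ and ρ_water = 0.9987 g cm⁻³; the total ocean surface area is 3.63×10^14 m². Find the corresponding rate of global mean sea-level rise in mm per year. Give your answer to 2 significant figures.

ρ_w = 0.9987 g cm⁻³ = 998.7 kg m⁻³. Annual water volume added = 131 Gt / ρ_w = 1.310×10^14 kg / 998.7 kg m⁻³ = 1.312×10^11 m³.
Δh per year = 1.312×10^11 / 3.63×10^14 = 3.61×10^-4 m = 0.36 mm.

≈ 0.36 mm/yr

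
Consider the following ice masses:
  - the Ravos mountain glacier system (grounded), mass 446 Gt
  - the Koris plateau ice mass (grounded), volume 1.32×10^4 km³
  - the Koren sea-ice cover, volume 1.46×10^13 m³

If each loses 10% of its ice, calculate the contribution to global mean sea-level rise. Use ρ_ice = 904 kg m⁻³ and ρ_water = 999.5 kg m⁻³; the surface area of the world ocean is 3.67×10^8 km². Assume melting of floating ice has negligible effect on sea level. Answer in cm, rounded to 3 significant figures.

Ravos: 0.1 × 446 Gt = 4.460×10^13 kg; dividing by ρ_w = 999.5 kg m⁻³ gives 4.462×10^10 m³ of water.
Koris: 0.1 × 1.32×10^4 km³ × (904/999.5) = 1194 km³ of water.
The Koren sea-ice cover is floating and already displaces its own weight of water, so its melt adds essentially nothing to sea level.
Total added water ≈ 1.238×10^12 m³ over 3.67×10^14 m² → Δh = 3.37×10^-3 m = 0.337 cm.

≈ 0.337 cm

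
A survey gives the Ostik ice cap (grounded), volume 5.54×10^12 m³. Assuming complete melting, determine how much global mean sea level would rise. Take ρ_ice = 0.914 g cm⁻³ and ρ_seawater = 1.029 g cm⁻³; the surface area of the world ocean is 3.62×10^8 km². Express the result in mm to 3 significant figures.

≈ 13.6 mm

Ostik: 5.54×10^12 m³ × (914/1029) = 4.921×10^12 m³ of water.
Spread over 3.62×10^14 m² of ocean, Δh = 4.921×10^12 / 3.62×10^14 = 0.0136 m = 13.6 mm.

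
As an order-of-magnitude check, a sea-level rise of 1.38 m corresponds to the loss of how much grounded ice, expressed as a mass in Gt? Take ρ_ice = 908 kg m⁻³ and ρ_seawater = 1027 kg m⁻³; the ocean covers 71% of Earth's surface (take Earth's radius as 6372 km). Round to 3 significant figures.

Required water volume = Δh × A = 1.38 m × 3.62×10^14 m² = 4.999×10^14 m³.
ρ_w = 1027 kg m⁻³, so the mass of water = 4.999×10^14 m³ × 1027 kg m⁻³ = 5.134×10^17 kg = 5.13×10^5 Gt (and the same mass of ice, by conservation).

≈ 5.13×10^5 Gt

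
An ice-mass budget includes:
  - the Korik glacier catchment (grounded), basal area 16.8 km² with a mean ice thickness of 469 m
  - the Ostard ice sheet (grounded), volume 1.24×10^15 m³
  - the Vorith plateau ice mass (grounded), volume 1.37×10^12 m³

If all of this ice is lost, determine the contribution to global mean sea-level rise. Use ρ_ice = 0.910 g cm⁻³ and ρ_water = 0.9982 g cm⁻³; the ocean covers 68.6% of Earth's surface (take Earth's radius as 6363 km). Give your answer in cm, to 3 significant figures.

≈ 324 cm

Korik: ice volume = 16.8 km² × 469 m = 7.879 km³; 7.879 × (910/998.2) = 7.183 km³ of water.
Ostard: 1.24×10^15 m³ × (910/998.2) = 1.130×10^15 m³ of water.
Vorith: 1.37×10^12 m³ × (910/998.2) = 1.249×10^12 m³ of water.
Total added water ≈ 1.132×10^15 m³ over 3.49×10^14 m² → Δh = 3.24 m = 324 cm.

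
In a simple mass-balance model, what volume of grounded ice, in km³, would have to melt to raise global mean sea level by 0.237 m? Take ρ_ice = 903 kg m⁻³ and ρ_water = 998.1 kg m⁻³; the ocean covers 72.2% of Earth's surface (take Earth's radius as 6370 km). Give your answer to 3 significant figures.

≈ 9.64×10^4 km³

Required water volume = Δh × A = 0.237 m × 3.68×10^14 m² = 8.725×10^13 m³ = 8.725×10^4 km³.
Ice volume = water volume × ρ_w/ρ_ice = 8.725×10^4 × 998.1/903 = 9.64×10^4 km³.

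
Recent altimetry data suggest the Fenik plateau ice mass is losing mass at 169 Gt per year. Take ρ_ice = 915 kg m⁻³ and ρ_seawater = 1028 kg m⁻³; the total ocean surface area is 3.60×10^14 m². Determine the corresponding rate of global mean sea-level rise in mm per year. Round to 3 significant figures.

ρ_w = 1028 kg m⁻³. Annual water volume added = 169 Gt / ρ_w = 1.690×10^14 kg / 1028 kg m⁻³ = 1.644×10^11 m³.
Δh per year = 1.644×10^11 / 3.60×10^14 = 4.57×10^-4 m = 0.457 mm.

≈ 0.457 mm/yr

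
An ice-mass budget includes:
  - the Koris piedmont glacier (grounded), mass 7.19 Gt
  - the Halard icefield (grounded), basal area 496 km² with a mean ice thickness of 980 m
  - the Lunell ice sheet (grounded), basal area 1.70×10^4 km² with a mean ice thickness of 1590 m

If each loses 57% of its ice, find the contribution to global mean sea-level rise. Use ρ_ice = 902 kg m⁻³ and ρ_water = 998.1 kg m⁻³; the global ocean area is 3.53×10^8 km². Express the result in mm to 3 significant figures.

≈ 40.2 mm

Koris: 0.57 × 7.19 Gt = 4.098×10^12 kg; dividing by ρ_w = 998.1 kg m⁻³ gives 4.106×10^9 m³ of water.
Halard: ice volume = 496 km² × 980 m = 486.1 km³; 0.57 × 486.1 × (902/998.1) = 250.4 km³ of water.
Lunell: ice volume = 1.70×10^4 km² × 1590 m = 2.703×10^4 km³; 0.57 × 2.703×10^4 × (902/998.1) = 1.392×10^4 km³ of water.
Total added water ≈ 1.418×10^13 m³ over 3.53×10^14 m² → Δh = 0.0402 m = 40.2 mm.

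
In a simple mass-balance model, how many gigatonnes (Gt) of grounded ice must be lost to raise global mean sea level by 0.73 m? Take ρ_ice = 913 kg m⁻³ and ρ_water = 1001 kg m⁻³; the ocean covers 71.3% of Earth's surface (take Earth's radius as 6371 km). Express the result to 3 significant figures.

≈ 2.66×10^5 Gt

Required water volume = Δh × A = 0.73 m × 3.64×10^14 m² = 2.655×10^14 m³.
ρ_w = 1001 kg m⁻³, so the mass of water = 2.655×10^14 m³ × 1001 kg m⁻³ = 2.657×10^17 kg = 2.66×10^5 Gt (and the same mass of ice, by conservation).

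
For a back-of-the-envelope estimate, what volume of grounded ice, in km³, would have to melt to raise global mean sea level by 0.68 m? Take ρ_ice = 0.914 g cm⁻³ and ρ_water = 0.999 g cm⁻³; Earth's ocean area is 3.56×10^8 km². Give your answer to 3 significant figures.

Required water volume = Δh × A = 0.68 m × 3.56×10^14 m² = 2.421×10^14 m³ = 2.421×10^5 km³.
Ice volume = water volume × ρ_w/ρ_ice = 2.421×10^5 × 999/914 = 2.65×10^5 km³.

≈ 2.65×10^5 km³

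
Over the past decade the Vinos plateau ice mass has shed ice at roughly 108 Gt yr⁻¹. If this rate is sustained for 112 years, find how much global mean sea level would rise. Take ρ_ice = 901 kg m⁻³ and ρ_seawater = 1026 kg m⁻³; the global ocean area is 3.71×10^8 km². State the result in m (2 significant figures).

≈ 0.032 m

Total mass lost = 108 Gt/yr × 112 yr = 1.210×10^4 Gt = 1.210×10^16 kg.
ρ_w = 1026 kg m⁻³, so water volume = 1.210×10^16 / 1026 = 1.179×10^13 m³.
Δh = 1.179×10^13 / 3.71×10^14 = 0.0318 m.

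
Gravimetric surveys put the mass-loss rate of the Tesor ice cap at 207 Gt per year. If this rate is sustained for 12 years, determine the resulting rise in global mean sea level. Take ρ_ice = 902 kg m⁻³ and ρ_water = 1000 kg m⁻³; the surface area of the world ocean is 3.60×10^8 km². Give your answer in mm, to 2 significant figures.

≈ 6.9 mm

Total mass lost = 207 Gt/yr × 12 yr = 2484 Gt = 2.484×10^15 kg.
ρ_w = 1000 kg m⁻³, so water volume = 2.484×10^15 / 1000 = 2.484×10^12 m³.
Δh = 2.484×10^12 / 3.60×10^14 = 6.90×10^-3 m = 6.9 mm.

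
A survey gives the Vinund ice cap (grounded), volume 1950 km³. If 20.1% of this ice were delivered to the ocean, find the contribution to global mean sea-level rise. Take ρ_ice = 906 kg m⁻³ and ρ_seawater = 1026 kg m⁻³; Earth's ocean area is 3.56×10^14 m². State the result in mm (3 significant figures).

Vinund: 0.201 × 1950 km³ × (906/1026) = 346.1 km³ of water.
Spread over 3.56×10^14 m² of ocean, Δh = 3.461×10^11 / 3.56×10^14 = 9.72×10^-4 m = 0.972 mm.

≈ 0.972 mm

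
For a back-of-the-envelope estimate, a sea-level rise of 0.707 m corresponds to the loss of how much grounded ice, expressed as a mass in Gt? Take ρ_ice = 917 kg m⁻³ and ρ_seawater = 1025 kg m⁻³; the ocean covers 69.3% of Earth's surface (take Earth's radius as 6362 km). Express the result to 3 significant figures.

≈ 2.55×10^5 Gt

Required water volume = Δh × A = 0.707 m × 3.52×10^14 m² = 2.492×10^14 m³.
ρ_w = 1025 kg m⁻³, so the mass of water = 2.492×10^14 m³ × 1025 kg m⁻³ = 2.554×10^17 kg = 2.55×10^5 Gt (and the same mass of ice, by conservation).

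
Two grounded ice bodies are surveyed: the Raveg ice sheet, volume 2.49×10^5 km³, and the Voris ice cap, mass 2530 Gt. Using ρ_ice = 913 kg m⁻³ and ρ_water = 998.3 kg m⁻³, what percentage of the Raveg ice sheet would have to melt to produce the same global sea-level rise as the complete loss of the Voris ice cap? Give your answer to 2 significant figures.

Equal sea-level rise means equal mass of meltwater, i.e. equal mass of ice lost.
Ice mass of Voris: 2.530×10^15 kg; ice mass of Raveg: 2.273×10^17 kg.
Fraction required = 2.530×10^15 / 2.273×10^17 = 0.0111 → 1.1 %.

≈ 1.1 %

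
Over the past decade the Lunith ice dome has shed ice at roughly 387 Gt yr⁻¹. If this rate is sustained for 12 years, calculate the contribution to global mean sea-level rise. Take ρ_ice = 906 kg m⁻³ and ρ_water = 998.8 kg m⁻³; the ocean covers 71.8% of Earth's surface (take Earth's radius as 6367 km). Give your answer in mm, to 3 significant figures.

≈ 12.7 mm

Total mass lost = 387 Gt/yr × 12 yr = 4644 Gt = 4.644×10^15 kg.
ρ_w = 998.8 kg m⁻³, so water volume = 4.644×10^15 / 998.8 = 4.650×10^12 m³.
Δh = 4.650×10^12 / 3.66×10^14 = 0.0127 m = 12.7 mm.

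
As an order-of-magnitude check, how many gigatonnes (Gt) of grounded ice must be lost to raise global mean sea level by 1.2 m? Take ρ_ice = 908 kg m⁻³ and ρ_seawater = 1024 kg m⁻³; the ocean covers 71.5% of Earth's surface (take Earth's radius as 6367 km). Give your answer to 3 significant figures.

≈ 4.48×10^5 Gt

Required water volume = Δh × A = 1.2 m × 3.64×10^14 m² = 4.371×10^14 m³.
ρ_w = 1024 kg m⁻³, so the mass of water = 4.371×10^14 m³ × 1024 kg m⁻³ = 4.476×10^17 kg = 4.48×10^5 Gt (and the same mass of ice, by conservation).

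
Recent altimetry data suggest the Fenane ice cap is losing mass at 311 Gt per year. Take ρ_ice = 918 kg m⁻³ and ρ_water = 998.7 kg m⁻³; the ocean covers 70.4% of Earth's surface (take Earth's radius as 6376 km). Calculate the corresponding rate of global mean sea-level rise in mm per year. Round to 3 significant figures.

≈ 0.866 mm/yr

ρ_w = 998.7 kg m⁻³. Annual water volume added = 311 Gt / ρ_w = 3.110×10^14 kg / 998.7 kg m⁻³ = 3.114×10^11 m³.
Δh per year = 3.114×10^11 / 3.60×10^14 = 8.66×10^-4 m = 0.866 mm.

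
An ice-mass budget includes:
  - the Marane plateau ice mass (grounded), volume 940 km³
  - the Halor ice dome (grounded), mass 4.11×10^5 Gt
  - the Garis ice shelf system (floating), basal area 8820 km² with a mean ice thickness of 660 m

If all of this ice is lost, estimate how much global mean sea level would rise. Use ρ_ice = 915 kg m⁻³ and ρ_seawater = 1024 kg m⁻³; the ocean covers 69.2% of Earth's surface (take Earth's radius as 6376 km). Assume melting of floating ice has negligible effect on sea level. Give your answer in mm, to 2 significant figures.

Marane: 940 km³ × (915/1024) = 839.9 km³ of water.
Halor: 4.11×10^5 Gt = 4.110×10^17 kg; dividing by ρ_w = 1024 kg m⁻³ gives 4.014×10^14 m³ of water.
The Garis ice shelf system is floating and already displaces its own weight of water, so its melt adds essentially nothing to sea level.
Total added water ≈ 4.022×10^14 m³ over 3.54×10^14 m² → Δh = 1.14 m = 1100 mm.

≈ 1100 mm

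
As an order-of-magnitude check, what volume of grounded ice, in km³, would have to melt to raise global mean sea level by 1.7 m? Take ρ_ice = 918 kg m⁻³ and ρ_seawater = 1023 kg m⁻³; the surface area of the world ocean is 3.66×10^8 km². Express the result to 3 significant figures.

≈ 6.93×10^5 km³

Required water volume = Δh × A = 1.7 m × 3.66×10^14 m² = 6.222×10^14 m³ = 6.222×10^5 km³.
Ice volume = water volume × ρ_w/ρ_ice = 6.222×10^5 × 1023/918 = 6.93×10^5 km³.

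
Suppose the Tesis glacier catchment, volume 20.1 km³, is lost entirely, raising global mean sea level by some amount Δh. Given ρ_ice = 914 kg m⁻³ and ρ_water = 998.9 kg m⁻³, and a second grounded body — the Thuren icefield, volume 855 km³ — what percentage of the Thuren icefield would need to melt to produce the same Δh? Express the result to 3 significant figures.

Equal sea-level rise means equal mass of meltwater, i.e. equal mass of ice lost.
Ice mass of Tesis: 1.837×10^13 kg; ice mass of Thuren: 7.815×10^14 kg.
Fraction required = 1.837×10^13 / 7.815×10^14 = 0.0235 → 2.35 %.

≈ 2.35 %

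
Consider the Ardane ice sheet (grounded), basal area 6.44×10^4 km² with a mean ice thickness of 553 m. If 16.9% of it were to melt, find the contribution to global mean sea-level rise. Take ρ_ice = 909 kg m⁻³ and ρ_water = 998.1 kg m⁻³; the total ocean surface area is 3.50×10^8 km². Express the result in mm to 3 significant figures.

≈ 15.7 mm

Ardane: ice volume = 6.44×10^4 km² × 553 m = 3.561×10^4 km³; 0.169 × 3.561×10^4 × (909/998.1) = 5481 km³ of water.
Spread over 3.50×10^14 m² of ocean, Δh = 5.481×10^12 / 3.50×10^14 = 0.0157 m = 15.7 mm.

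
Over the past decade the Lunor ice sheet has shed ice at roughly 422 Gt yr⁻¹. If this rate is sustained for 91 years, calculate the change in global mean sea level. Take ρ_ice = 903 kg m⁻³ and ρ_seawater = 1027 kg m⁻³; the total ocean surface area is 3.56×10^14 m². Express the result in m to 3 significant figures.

Total mass lost = 422 Gt/yr × 91 yr = 3.840×10^4 Gt = 3.840×10^16 kg.
ρ_w = 1027 kg m⁻³, so water volume = 3.840×10^16 / 1027 = 3.739×10^13 m³.
Δh = 3.739×10^13 / 3.56×10^14 = 0.105 m.

≈ 0.105 m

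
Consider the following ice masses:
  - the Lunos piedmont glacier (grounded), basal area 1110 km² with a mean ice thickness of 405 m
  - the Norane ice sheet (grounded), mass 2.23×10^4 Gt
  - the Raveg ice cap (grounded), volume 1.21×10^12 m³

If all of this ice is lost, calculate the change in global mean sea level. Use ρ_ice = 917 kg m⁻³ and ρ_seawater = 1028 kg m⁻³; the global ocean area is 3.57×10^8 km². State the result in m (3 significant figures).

≈ 0.0649 m

Lunos: ice volume = 1110 km² × 405 m = 449.6 km³; 449.6 × (917/1028) = 401.0 km³ of water.
Norane: 2.23×10^4 Gt = 2.230×10^16 kg; dividing by ρ_w = 1028 kg m⁻³ gives 2.169×10^13 m³ of water.
Raveg: 1.21×10^12 m³ × (917/1028) = 1.079×10^12 m³ of water.
Total added water ≈ 2.317×10^13 m³ over 3.57×10^14 m² → Δh = 0.0649 m.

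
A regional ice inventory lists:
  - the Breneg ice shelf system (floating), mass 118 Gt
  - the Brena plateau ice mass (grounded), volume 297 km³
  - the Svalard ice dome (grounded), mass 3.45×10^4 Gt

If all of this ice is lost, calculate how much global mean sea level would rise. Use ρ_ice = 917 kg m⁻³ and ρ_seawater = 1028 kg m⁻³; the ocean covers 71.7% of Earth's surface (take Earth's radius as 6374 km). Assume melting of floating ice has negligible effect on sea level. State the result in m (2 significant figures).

≈ 0.092 m

The Breneg ice shelf system is floating and already displaces its own weight of water, so its melt adds essentially nothing to sea level.
Brena: 297 km³ × (917/1028) = 264.9 km³ of water.
Svalard: 3.45×10^4 Gt = 3.450×10^16 kg; dividing by ρ_w = 1028 kg m⁻³ gives 3.356×10^13 m³ of water.
Total added water ≈ 3.383×10^13 m³ over 3.66×10^14 m² → Δh = 0.0924 m.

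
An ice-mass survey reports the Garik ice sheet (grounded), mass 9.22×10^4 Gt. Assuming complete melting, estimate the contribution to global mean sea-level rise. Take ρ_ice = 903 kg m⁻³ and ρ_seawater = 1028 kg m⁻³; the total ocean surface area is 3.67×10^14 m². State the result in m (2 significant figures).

Garik: 9.22×10^4 Gt = 9.220×10^16 kg; dividing by ρ_w = 1028 kg m⁻³ gives 8.969×10^13 m³ of water.
Spread over 3.67×10^14 m² of ocean, Δh = 8.969×10^13 / 3.67×10^14 = 0.244 m.

≈ 0.24 m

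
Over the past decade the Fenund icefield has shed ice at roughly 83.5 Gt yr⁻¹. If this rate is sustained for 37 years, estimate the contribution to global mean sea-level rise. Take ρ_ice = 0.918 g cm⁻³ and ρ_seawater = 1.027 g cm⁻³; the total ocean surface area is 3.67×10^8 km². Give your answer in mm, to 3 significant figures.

Total mass lost = 83.5 Gt/yr × 37 yr = 3090 Gt = 3.090×10^15 kg.
ρ_w = 1.027 g cm⁻³ = 1027 kg m⁻³, so water volume = 3.090×10^15 / 1027 = 3.008×10^12 m³.
Δh = 3.008×10^12 / 3.67×10^14 = 8.20×10^-3 m = 8.20 mm.

≈ 8.20 mm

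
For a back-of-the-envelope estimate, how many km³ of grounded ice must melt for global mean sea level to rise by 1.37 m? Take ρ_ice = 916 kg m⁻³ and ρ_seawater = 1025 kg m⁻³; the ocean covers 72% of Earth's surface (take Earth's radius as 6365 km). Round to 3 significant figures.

Required water volume = Δh × A = 1.37 m × 3.67×10^14 m² = 5.022×10^14 m³ = 5.022×10^5 km³.
Ice volume = water volume × ρ_w/ρ_ice = 5.022×10^5 × 1025/916 = 5.62×10^5 km³.

≈ 5.62×10^5 km³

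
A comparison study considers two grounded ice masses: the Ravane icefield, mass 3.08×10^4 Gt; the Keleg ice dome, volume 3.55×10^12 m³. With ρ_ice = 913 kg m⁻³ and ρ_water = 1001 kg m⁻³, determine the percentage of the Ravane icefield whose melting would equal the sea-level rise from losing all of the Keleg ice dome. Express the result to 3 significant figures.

≈ 10.5 %

Equal sea-level rise means equal mass of meltwater, i.e. equal mass of ice lost.
Ice mass of Keleg: 3.241×10^15 kg; ice mass of Ravane: 3.080×10^16 kg.
Fraction required = 3.241×10^15 / 3.080×10^16 = 0.105 → 10.5 %.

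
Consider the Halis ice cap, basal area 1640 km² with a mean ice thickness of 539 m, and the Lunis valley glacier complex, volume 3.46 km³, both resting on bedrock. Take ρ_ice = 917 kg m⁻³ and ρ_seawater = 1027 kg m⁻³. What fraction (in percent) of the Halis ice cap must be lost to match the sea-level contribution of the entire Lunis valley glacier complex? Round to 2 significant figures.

≈ 0.39 %

Equal sea-level rise means equal mass of meltwater, i.e. equal mass of ice lost.
Ice mass of Lunis: 3.173×10^12 kg; ice mass of Halis: 8.106×10^14 kg.
Fraction required = 3.173×10^12 / 8.106×10^14 = 3.91×10^-3 → 0.39 %.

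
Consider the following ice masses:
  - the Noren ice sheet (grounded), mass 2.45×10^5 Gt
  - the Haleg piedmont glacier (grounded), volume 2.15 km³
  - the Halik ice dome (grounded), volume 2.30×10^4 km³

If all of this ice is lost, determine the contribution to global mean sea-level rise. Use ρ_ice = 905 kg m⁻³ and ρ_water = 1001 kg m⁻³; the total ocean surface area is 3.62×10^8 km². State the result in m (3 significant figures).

Noren: 2.45×10^5 Gt = 2.450×10^17 kg; dividing by ρ_w = 1001 kg m⁻³ gives 2.448×10^14 m³ of water.
Haleg: 2.15 km³ × (905/1001) = 1.944 km³ of water.
Halik: 2.30×10^4 km³ × (905/1001) = 2.079×10^4 km³ of water.
Total added water ≈ 2.656×10^14 m³ over 3.62×10^14 m² → Δh = 0.734 m.

≈ 0.734 m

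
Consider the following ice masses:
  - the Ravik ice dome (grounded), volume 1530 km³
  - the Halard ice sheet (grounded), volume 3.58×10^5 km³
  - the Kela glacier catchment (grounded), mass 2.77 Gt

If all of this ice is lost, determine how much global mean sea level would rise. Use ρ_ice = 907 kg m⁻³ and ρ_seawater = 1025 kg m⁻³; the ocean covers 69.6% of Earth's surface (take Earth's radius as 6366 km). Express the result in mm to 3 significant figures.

≈ 898 mm

Ravik: 1530 km³ × (907/1025) = 1354 km³ of water.
Halard: 3.58×10^5 km³ × (907/1025) = 3.168×10^5 km³ of water.
Kela: 2.77 Gt = 2.770×10^12 kg; dividing by ρ_w = 1025 kg m⁻³ gives 2.702×10^9 m³ of water.
Total added water ≈ 3.181×10^14 m³ over 3.54×10^14 m² → Δh = 0.898 m = 898 mm.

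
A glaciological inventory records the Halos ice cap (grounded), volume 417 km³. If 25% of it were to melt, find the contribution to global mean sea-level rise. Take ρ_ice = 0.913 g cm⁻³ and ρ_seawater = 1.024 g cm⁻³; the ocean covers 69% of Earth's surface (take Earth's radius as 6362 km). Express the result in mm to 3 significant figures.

Halos: 0.25 × 417 km³ × (913/1024) = 92.95 km³ of water.
Spread over 3.51×10^14 m² of ocean, Δh = 9.295×10^10 / 3.51×10^14 = 2.65×10^-4 m = 0.265 mm.

≈ 0.265 mm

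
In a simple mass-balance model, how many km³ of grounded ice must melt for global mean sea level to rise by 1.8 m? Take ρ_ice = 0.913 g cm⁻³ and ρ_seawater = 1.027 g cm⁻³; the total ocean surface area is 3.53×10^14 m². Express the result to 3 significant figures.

Required water volume = Δh × A = 1.8 m × 3.53×10^14 m² = 6.354×10^14 m³ = 6.354×10^5 km³.
Ice volume = water volume × ρ_w/ρ_ice = 6.354×10^5 × 1027/913 = 7.15×10^5 km³.

≈ 7.15×10^5 km³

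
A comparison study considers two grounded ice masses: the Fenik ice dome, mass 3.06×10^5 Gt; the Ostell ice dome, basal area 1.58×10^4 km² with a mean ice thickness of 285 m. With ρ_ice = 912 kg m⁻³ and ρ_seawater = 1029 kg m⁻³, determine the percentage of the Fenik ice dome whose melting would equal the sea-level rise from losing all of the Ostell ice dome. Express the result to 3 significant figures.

Equal sea-level rise means equal mass of meltwater, i.e. equal mass of ice lost.
Ice mass of Ostell: 4.107×10^15 kg; ice mass of Fenik: 3.060×10^17 kg.
Fraction required = 4.107×10^15 / 3.060×10^17 = 0.0134 → 1.34 %.

≈ 1.34 %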